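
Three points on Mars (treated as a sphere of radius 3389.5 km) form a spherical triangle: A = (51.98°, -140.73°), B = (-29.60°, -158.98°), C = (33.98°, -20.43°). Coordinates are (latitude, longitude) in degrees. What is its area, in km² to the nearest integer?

18383843 km²

Side lengths (central angles): a = 2.5261, b = 1.3872, c = 1.4510 rad; semiperimeter s = 2.6821.
By l'Huilier's theorem, tan(E/4) = √[tan(s/2) tan((s−a)/2) tan((s−b)/2) tan((s−c)/2)], giving spherical excess E = 1.6002 rad.
Area = E·R² = 1.6002 × (3389.5)² ≈ 18383843 km².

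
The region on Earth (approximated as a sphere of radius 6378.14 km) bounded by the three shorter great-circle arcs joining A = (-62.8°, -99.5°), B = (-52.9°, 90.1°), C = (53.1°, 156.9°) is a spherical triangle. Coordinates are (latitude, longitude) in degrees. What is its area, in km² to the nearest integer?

Side lengths (central angles): a = 2.0888, b = 2.4588, c = 1.1180 rad; semiperimeter s = 2.8328.
By l'Huilier's theorem, tan(E/4) = √[tan(s/2) tan((s−a)/2) tan((s−b)/2) tan((s−c)/2)], giving spherical excess E = 2.5489 rad.
Area = E·R² = 2.5489 × (6378.14)² ≈ 103691070 km².

103691070 km²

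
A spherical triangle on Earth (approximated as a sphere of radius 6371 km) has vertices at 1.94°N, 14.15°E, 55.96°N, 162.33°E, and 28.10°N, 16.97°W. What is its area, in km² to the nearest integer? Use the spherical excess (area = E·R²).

32501613 km²

Side lengths (central angles): a = 1.6744, b = 0.6909, c = 2.0346 rad; semiperimeter s = 2.1999.
By l'Huilier's theorem, tan(E/4) = √[tan(s/2) tan((s−a)/2) tan((s−b)/2) tan((s−c)/2)], giving spherical excess E = 0.8007 rad.
Area = E·R² = 0.8007 × (6371)² ≈ 32501613 km².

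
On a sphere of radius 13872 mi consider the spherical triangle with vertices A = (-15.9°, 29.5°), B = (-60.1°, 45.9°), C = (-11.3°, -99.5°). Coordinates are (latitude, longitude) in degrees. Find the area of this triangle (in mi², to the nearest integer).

217273888 mi²

Side lengths (central angles): a = 1.8054, b = 2.1410, c = 0.7990 rad; semiperimeter s = 2.3728.
By l'Huilier's theorem, tan(E/4) = √[tan(s/2) tan((s−a)/2) tan((s−b)/2) tan((s−c)/2)], giving spherical excess E = 1.1291 rad.
Area = E·R² = 1.1291 × (13872)² ≈ 217273888 mi².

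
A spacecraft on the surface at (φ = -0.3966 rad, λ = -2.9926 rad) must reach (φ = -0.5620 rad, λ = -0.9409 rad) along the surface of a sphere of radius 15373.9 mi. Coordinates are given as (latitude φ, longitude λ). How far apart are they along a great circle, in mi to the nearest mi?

26545 mi

With latitudes φ₁ = -22.724°, φ₂ = -32.200° and longitude difference Δλ = 117.554°:
cos c = sin φ₁ sin φ₂ + cos φ₁ cos φ₂ cos Δλ = (-0.3863)(-0.5329) + (0.9224)(0.8462)(-0.4626) = -0.15521,
so c = arccos(-0.15521) = 1.72663 rad.
Distance = R·c = 15373.9 × 1.7266 ≈ 26545 mi.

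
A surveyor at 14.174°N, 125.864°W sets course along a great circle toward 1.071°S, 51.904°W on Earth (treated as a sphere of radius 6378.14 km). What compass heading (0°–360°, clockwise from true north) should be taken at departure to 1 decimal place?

95.1°

Δλ = 73.960° = 1.2908 rad.
y = sin Δλ · cos φ₂ = (0.9611)(0.9998) = 0.9609
x = cos φ₁ sin φ₂ − sin φ₁ cos φ₂ cos Δλ = (0.9696)(-0.0187) − (0.2449)(0.9998)(0.2763) = -0.0858
θ = atan2(y, x) = 95.10°, so the bearing is 95.1°.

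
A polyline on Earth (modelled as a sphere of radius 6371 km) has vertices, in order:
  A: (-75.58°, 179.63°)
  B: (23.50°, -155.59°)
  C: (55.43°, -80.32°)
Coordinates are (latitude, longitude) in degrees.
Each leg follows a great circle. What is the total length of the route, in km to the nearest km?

18111 km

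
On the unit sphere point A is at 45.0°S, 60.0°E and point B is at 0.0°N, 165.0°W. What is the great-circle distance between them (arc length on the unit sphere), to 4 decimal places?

2.0944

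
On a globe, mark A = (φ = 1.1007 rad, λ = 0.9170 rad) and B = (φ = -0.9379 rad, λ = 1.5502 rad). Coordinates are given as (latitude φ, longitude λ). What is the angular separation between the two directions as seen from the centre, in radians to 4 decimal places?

2.0977 rad

Let φ₁ = 1.1007 rad, φ₂ = -0.9379 rad, and Δλ = 0.6332 rad.
cos c = sin φ₁ sin φ₂ + cos φ₁ cos φ₂ cos Δλ = (0.8915)(-0.8063) + (0.4530)(0.5915)(0.8061) = -0.50287,
so c = arccos(-0.50287) = 2.09771 rad.
So the angular separation is 2.0977 rad.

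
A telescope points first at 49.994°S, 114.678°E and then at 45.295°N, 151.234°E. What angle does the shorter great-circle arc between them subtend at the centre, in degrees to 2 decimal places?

100.44°

Let φ₁ = -0.8726 rad, φ₂ = 0.7905 rad, and Δλ = 0.6380 rad.
cos c = sin φ₁ sin φ₂ + cos φ₁ cos φ₂ cos Δλ = (-0.7660)(0.7107) + (0.6429)(0.7035)(0.8033) = -0.18114,
so c = arccos(-0.18114) = 1.75295 rad.
So the angular separation is 100.44°.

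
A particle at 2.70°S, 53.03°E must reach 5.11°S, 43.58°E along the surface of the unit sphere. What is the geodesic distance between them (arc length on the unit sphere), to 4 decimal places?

Let φ₁ = -0.0471 rad, φ₂ = -0.0892 rad, and Δλ = -0.1649 rad.
cos c = sin φ₁ sin φ₂ + cos φ₁ cos φ₂ cos Δλ = (-0.0471)(-0.0891) + (0.9989)(0.9960)(0.9864) = 0.98561,
so c = arccos(0.98561) = 0.16983 rad.
On the unit sphere the arc length equals the central angle: 0.1698.

0.1698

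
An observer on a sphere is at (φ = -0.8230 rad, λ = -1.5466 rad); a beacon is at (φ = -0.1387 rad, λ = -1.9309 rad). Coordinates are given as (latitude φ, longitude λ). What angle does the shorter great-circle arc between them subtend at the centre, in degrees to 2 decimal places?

In radians: φ₁ = -0.8230, φ₂ = -0.1387, Δλ = -22.019° = -0.3843 rad.
Haversine: a = sin²(Δφ/2) + cos φ₁ cos φ₂ sin²(Δλ/2) = 0.1126 + (0.6800)(0.9904)(0.0365) = 0.13713.
Central angle c = 2·arcsin(√a) = 0.75869 rad.
So the angular separation is 43.47°.

43.47°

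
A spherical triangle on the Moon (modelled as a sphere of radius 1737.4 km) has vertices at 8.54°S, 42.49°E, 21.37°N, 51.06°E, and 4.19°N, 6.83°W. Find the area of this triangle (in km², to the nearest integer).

796705 km²

Side lengths (central angles): a = 1.0236, b = 0.8866, c = 0.5423 rad; semiperimeter s = 1.2263.
By l'Huilier's theorem, tan(E/4) = √[tan(s/2) tan((s−a)/2) tan((s−b)/2) tan((s−c)/2)], giving spherical excess E = 0.2639 rad.
Area = E·R² = 0.2639 × (1737.4)² ≈ 796705 km².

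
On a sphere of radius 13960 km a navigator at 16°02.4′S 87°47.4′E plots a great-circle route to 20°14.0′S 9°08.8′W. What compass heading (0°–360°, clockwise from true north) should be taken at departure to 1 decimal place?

248.7°

With φ₁ = -0.2800, φ₂ = -0.3531, Δλ = -1.6919 rad, the forward-azimuth formula gives
θ = atan2( sin Δλ cos φ₂ , cos φ₁ sin φ₂ − sin φ₁ cos φ₂ cos Δλ ) = atan2(-0.9314, -0.3637) = -111.33°.
Adding 360° brings this into [0°, 360°): 248.7°.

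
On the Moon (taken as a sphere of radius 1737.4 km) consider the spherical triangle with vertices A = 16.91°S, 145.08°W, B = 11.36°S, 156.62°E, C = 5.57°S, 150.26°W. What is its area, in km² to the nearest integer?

320689 km²

Side lengths (central angles): a = 0.9214, b = 0.2168, c = 0.9882 rad; semiperimeter s = 1.0632.
By l'Huilier's theorem, tan(E/4) = √[tan(s/2) tan((s−a)/2) tan((s−b)/2) tan((s−c)/2)], giving spherical excess E = 0.1062 rad.
Area = E·R² = 0.1062 × (1737.4)² ≈ 320689 km².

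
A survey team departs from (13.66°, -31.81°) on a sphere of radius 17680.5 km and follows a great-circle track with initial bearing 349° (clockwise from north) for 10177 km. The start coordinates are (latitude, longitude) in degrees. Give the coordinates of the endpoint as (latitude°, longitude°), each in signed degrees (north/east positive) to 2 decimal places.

Angular distance δ = d/R = 10177/17680.5 = 0.57561 rad; initial bearing θ = 6.0912 rad.
sin φ₂ = sin φ₁ cos δ + cos φ₁ sin δ cos θ = (0.2362)(0.8389) + (0.9717)(0.5443)(0.9816) = 0.7173, so φ₂ = 45.83°.
Δλ = atan2(sin θ sin δ cos φ₁, cos δ − sin φ₁ sin φ₂) = atan2(-0.1009, 0.6695) = -8.573°.
λ₂ = -31.810° − 8.573° = -40.38°.

45.83°, -40.38°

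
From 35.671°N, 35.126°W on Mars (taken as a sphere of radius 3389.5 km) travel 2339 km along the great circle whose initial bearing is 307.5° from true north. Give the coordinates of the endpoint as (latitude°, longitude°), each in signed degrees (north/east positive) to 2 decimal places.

Angular distance δ = d/R = 2339/3389.5 = 0.69007 rad; initial bearing θ = 5.3669 rad.
sin φ₂ = sin φ₁ cos δ + cos φ₁ sin δ cos θ = (0.5831)(0.7712) + (0.8124)(0.6366)(0.6088) = 0.7645, so φ₂ = 49.87°.
Δλ = atan2(sin θ sin δ cos φ₁, cos δ − sin φ₁ sin φ₂) = atan2(-0.4103, 0.3254) = -51.584°.
λ₂ = -35.126° − 51.584° = -86.71°.

49.87°, -86.71°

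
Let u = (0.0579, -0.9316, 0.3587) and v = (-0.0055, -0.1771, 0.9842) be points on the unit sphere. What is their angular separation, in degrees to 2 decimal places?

u·v = 0.5177; |u| = 0.9999, |v| = 1.0000.
cos θ = (u·v)/(|u||v|) = 0.5177, so θ = 58.82°.

58.82°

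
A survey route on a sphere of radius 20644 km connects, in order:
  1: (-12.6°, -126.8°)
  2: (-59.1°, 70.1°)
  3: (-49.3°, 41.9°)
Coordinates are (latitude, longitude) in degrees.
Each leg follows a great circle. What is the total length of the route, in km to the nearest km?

45389 km

Leg 1→2: central angle 1.8675 rad, distance 38552.2 km.
Leg 2→3: central angle 0.3312 rad, distance 6836.9 km.
Total: 38552.2 + 6836.9 ≈ 45389 km.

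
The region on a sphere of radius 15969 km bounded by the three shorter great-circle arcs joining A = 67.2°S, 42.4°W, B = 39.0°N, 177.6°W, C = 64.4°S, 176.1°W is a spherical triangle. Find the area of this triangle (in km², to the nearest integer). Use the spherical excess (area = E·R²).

183438108 km²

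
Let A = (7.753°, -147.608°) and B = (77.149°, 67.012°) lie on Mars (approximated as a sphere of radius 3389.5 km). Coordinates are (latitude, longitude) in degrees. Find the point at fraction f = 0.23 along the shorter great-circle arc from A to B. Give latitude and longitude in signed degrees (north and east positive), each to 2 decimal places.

28.92°, -150.63°

The central angle between A and B is δ = 1.6207 rad.
With f = 0.23, the slerp weights are sin((1−f)δ)/sin δ = 0.9495 and sin(fδ)/sin δ = 0.3646.
Weighted sum of the unit vectors: (0.9495)·(-0.8367,-0.5308,0.1349) + (0.3646)·(0.0869,0.2048,0.9750) = (-0.7628, -0.4293, 0.4836).
Converting back: φ = atan2(z, √(x²+y²)) = 28.92°, λ = atan2(y, x) = -150.63°.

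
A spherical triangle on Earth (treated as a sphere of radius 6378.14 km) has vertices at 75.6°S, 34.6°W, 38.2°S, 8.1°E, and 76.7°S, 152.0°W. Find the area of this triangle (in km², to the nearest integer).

2652280 km²

Side lengths (central angles): a = 1.1243, b = 0.4121, c = 0.7338 rad; semiperimeter s = 1.1351.
By l'Huilier's theorem, tan(E/4) = √[tan(s/2) tan((s−a)/2) tan((s−b)/2) tan((s−c)/2)], giving spherical excess E = 0.0652 rad.
Area = E·R² = 0.0652 × (6378.14)² ≈ 2652280 km².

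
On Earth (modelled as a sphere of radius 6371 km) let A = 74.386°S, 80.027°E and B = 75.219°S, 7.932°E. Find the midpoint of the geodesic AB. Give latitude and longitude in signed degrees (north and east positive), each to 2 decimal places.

-77.61°, 45.10°

Central angle δ = 0.3100 rad. Interpolating on the sphere with fraction f = 0.5:
P = [sin((1−f)δ)·A + sin(fδ)·B] / sin δ = 0.5061·A + 0.5061·B in Cartesian coordinates,
giving P = (0.1515, 0.1520, -0.9767), i.e. latitude -77.61°, longitude 45.10°.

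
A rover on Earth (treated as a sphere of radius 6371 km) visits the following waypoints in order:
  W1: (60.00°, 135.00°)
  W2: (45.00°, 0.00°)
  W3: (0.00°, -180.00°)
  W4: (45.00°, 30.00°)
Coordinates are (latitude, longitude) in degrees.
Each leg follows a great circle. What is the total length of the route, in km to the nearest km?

36863 km

Leg W1→W2: central angle 1.2000 rad, distance 7645.1 km.
Leg W2→W3: central angle 2.3562 rad, distance 15011.3 km.
Leg W3→W4: central angle 2.2299 rad, distance 14206.4 km.
Total: 7645.1 + 15011.3 + 14206.4 ≈ 36863 km.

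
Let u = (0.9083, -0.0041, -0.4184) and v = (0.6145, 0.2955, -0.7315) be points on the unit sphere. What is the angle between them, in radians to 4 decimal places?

0.5297 rad

u·v = 0.8630; |u| = 1.0000, |v| = 1.0000.
cos θ = (u·v)/(|u||v|) = 0.8630, so θ = 0.5297 rad.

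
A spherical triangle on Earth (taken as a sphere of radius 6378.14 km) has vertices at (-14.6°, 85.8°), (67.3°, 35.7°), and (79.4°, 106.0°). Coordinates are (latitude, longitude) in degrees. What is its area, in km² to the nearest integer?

Side lengths (central angles): a = 0.3744, b = 1.6516, c = 1.5638 rad; semiperimeter s = 1.7949.
By l'Huilier's theorem, tan(E/4) = √[tan(s/2) tan((s−a)/2) tan((s−b)/2) tan((s−c)/2)], giving spherical excess E = 0.3779 rad.
Area = E·R² = 0.3779 × (6378.14)² ≈ 15374771 km².

15374771 km²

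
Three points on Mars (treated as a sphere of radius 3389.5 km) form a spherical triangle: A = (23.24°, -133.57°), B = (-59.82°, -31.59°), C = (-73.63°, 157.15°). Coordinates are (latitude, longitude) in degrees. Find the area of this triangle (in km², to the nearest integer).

13639100 km²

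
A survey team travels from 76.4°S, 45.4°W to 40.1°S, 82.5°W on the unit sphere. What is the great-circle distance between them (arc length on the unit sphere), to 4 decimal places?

With latitudes φ₁ = -76.400°, φ₂ = -40.100° and longitude difference Δλ = -37.100°:
cos c = sin φ₁ sin φ₂ + cos φ₁ cos φ₂ cos Δλ = (-0.9720)(-0.6441) + (0.2351)(0.7649)(0.7976) = 0.76952,
so c = arccos(0.76952) = 0.69271 rad.
On the unit sphere the arc length equals the central angle: 0.6927.

0.6927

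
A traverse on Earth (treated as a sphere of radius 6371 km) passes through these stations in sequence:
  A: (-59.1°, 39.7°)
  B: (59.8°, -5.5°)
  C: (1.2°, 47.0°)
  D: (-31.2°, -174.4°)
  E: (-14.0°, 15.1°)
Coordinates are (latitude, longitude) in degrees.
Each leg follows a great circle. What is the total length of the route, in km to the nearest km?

Leg A→B: central angle 2.1647 rad, distance 13791.2 km.
Leg B→C: central angle 1.2406 rad, distance 7903.7 km.
Leg C→D: central angle 2.2814 rad, distance 14535.1 km.
Leg D→E: central angle 2.3368 rad, distance 14887.7 km.
Total: 13791.2 + 7903.7 + 14535.1 + 14887.7 ≈ 51118 km.

51118 km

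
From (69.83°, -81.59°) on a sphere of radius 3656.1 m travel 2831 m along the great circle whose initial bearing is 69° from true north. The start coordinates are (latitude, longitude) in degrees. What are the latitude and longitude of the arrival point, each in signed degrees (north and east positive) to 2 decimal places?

Angular distance δ = d/R = 2831/3656.1 = 0.77432 rad; initial bearing θ = 1.2043 rad.
sin φ₂ = sin φ₁ cos δ + cos φ₁ sin δ cos θ = (0.9387)(0.7149) + (0.3448)(0.6992)(0.3584) = 0.7575, so φ₂ = 49.24°.
Δλ = atan2(sin θ sin δ cos φ₁, cos δ − sin φ₁ sin φ₂) = atan2(0.2251, 0.0039) = 89.010°.
λ₂ = -81.590° + 89.010° = 7.42°.

49.24°, 7.42°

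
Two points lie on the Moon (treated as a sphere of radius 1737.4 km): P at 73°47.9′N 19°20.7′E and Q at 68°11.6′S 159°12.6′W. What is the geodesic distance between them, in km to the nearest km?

In radians: φ₁ = 1.2880, φ₂ = -1.1902, Δλ = -178.555° = -3.1164 rad.
cos c = sin φ₁ sin φ₂ + cos φ₁ cos φ₂ cos Δλ = (0.9603)(-0.9284) + (0.2790)(0.3715)(-0.9997) = -0.99519,
so c = arccos(-0.99519) = 3.04343 rad.
Distance = R·c = 1737.4 × 3.0434 ≈ 5288 km.

5288 km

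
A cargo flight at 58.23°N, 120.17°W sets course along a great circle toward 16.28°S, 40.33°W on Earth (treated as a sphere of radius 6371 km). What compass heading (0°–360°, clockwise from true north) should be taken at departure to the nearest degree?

107°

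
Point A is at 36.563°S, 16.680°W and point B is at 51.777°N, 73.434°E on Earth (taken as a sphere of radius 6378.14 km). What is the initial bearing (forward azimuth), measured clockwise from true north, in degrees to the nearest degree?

44°

With φ₁ = -0.6381, φ₂ = 0.9037, Δλ = 1.5728 rad, the forward-azimuth formula gives
θ = atan2( sin Δλ cos φ₂ , cos φ₁ sin φ₂ − sin φ₁ cos φ₂ cos Δλ ) = atan2(0.6187, 0.6303) = 44.47°.
So the initial bearing is 44°.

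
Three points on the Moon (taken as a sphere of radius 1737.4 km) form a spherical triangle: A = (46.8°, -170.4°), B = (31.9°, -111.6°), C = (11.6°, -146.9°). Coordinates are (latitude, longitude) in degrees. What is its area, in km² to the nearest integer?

727860 km²

Side lengths (central angles): a = 0.6681, b = 0.7051, c = 0.8144 rad; semiperimeter s = 1.0939.
By l'Huilier's theorem, tan(E/4) = √[tan(s/2) tan((s−a)/2) tan((s−b)/2) tan((s−c)/2)], giving spherical excess E = 0.2411 rad.
Area = E·R² = 0.2411 × (1737.4)² ≈ 727860 km².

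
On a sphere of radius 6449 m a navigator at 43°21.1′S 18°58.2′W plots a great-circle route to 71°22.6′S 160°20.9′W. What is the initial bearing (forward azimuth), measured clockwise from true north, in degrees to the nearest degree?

Δλ = -141.378° = -2.4675 rad.
y = sin Δλ · cos φ₂ = (-0.6242)(0.3193) = -0.1993
x = cos φ₁ sin φ₂ − sin φ₁ cos φ₂ cos Δλ = (0.7272)(-0.9476) − (-0.6865)(0.3193)(-0.7813) = -0.8604
θ = atan2(y, x) = -166.96°; adding 360° gives 193°.

193°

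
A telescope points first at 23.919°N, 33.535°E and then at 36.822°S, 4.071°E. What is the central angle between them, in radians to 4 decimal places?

1.1657 rad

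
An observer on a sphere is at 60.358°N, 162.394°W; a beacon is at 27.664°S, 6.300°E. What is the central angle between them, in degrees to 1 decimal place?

Let φ₁ = 1.0534 rad, φ₂ = -0.4828 rad, and Δλ = 2.9443 rad.
Haversine: a = sin²(Δφ/2) + cos φ₁ cos φ₂ sin²(Δλ/2) = 0.4827 + (0.4946)(0.8857)(0.9903) = 0.91653.
Central angle c = 2·arcsin(√a) = 2.55543 rad.
So the angular separation is 146.4°.

146.4°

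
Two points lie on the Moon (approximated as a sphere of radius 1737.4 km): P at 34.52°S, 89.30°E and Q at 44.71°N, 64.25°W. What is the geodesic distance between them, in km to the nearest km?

Let φ₁ = -0.6025 rad, φ₂ = 0.7803 rad, and Δλ = -2.6800 rad.
cos c = sin φ₁ sin φ₂ + cos φ₁ cos φ₂ cos Δλ = (-0.5667)(0.7035) + (0.8239)(0.7107)(-0.8953) = -0.92293,
so c = arccos(-0.92293) = 2.74643 rad.
Distance = R·c = 1737.4 × 2.7464 ≈ 4772 km.

4772 km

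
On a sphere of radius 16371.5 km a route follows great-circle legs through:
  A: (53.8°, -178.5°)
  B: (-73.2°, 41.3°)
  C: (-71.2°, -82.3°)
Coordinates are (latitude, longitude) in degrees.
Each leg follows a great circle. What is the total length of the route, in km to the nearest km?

53124 km

Leg A→B: central angle 2.6991 rad, distance 44187.6 km.
Leg B→C: central angle 0.5458 rad, distance 8935.9 km.
Total: 44187.6 + 8935.9 ≈ 53124 km.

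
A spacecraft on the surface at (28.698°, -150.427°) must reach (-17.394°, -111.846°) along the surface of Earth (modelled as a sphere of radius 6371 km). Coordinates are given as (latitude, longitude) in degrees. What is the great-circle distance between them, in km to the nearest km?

In radians: φ₁ = 0.5009, φ₂ = -0.3036, Δλ = 38.581° = 0.6734 rad.
Haversine: a = sin²(Δφ/2) + cos φ₁ cos φ₂ sin²(Δλ/2) = 0.1532 + (0.8772)(0.9543)(0.1091) = 0.24460.
Central angle c = 2·arcsin(√a) = 1.03468 rad.
Distance = R·c = 6371 × 1.0347 ≈ 6592 km.

6592 km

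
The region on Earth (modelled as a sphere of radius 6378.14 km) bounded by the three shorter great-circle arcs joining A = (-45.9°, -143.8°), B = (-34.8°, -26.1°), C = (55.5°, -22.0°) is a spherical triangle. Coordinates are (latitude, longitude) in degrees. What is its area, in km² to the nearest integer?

85106080 km²

Side lengths (central angles): a = 1.5772, b = 2.4973, c = 1.4261 rad; semiperimeter s = 2.7503.
By l'Huilier's theorem, tan(E/4) = √[tan(s/2) tan((s−a)/2) tan((s−b)/2) tan((s−c)/2)], giving spherical excess E = 2.0921 rad.
Area = E·R² = 2.0921 × (6378.14)² ≈ 85106080 km².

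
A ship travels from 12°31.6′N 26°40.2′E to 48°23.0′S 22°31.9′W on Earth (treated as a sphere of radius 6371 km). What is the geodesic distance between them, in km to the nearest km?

8322 km

In radians: φ₁ = 0.2186, φ₂ = -0.8444, Δλ = -49.202° = -0.8587 rad.
Haversine: a = sin²(Δφ/2) + cos φ₁ cos φ₂ sin²(Δλ/2) = 0.2569 + (0.9762)(0.6641)(0.1733) = 0.36927.
Central angle c = 2·arcsin(√a) = 1.30625 rad.
Distance = R·c = 6371 × 1.3063 ≈ 8322 km.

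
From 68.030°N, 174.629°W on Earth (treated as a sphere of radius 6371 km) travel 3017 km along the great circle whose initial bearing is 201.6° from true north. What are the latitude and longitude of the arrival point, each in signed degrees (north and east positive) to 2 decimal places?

41.81°, 172.35°

Angular distance δ = d/R = 3017/6371 = 0.47355 rad; initial bearing θ = 3.5186 rad.
sin φ₂ = sin φ₁ cos δ + cos φ₁ sin δ cos θ = (0.9274)(0.8900) + (0.3741)(0.4561)(-0.9298) = 0.6667, so φ₂ = 41.81°.
Δλ = atan2(sin θ sin δ cos φ₁, cos δ − sin φ₁ sin φ₂) = atan2(-0.0628, 0.2717) = -13.017°.
λ₂ = -174.629° − 13.017° = -187.65° → 172.35° after wrapping to (−180°, 180°].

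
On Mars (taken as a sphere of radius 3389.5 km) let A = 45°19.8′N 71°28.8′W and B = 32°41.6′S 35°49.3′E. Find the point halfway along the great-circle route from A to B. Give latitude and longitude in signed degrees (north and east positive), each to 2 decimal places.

Central angle δ = 2.1653 rad. Interpolating on the sphere with fraction f = 0.5:
P = [sin((1−f)δ)·A + sin(fδ)·B] / sin δ = 1.0661·A + 1.0661·B in Cartesian coordinates,
giving P = (0.9656, -0.1856, 0.1823), i.e. latitude 10.51°, longitude -10.88°.

10.51°, -10.88°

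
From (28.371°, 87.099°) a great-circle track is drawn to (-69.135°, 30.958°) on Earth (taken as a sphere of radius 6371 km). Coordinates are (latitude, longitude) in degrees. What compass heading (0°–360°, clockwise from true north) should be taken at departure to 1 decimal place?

Δλ = -56.141° = -0.9798 rad.
y = sin Δλ · cos φ₂ = (-0.8304)(0.3562) = -0.2958
x = cos φ₁ sin φ₂ − sin φ₁ cos φ₂ cos Δλ = (0.8799)(-0.9344) − (0.4752)(0.3562)(0.5572) = -0.9165
θ = atan2(y, x) = -162.11°; adding 360° gives 197.9°.

197.9°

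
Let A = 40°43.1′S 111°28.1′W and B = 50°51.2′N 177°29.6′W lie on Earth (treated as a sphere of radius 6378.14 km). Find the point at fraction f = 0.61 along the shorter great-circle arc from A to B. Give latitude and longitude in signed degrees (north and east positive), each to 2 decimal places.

The central angle between A and B is δ = 1.8876 rad.
With f = 0.61, the slerp weights are sin((1−f)δ)/sin δ = 0.7066 and sin(fδ)/sin δ = 0.9612.
Weighted sum of the unit vectors: (0.7066)·(-0.2774,-0.7053,-0.6523) + (0.9612)·(-0.6307,-0.0276,0.7755) = (-0.8022, -0.5249, 0.2845).
Converting back: φ = atan2(z, √(x²+y²)) = 16.53°, λ = atan2(y, x) = -146.80°.

16.53°, -146.80°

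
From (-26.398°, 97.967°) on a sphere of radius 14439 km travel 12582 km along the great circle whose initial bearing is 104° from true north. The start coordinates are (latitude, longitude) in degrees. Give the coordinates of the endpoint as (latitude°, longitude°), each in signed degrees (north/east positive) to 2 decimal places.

-26.87°, 154.31°

Angular distance δ = d/R = 12582/14439 = 0.87139 rad; initial bearing θ = 1.8151 rad.
sin φ₂ = sin φ₁ cos δ + cos φ₁ sin δ cos θ = (-0.4446)(0.6438) + (0.8957)(0.7652)(-0.2419) = -0.4520, so φ₂ = -26.87°.
Δλ = atan2(sin θ sin δ cos φ₁, cos δ − sin φ₁ sin φ₂) = atan2(0.6651, 0.4428) = 56.346°.
λ₂ = 97.967° + 56.346° = 154.31°.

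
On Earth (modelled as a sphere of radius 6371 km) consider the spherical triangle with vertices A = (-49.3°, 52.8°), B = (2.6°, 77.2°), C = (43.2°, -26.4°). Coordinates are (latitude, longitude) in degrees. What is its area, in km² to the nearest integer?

52261616 km²

Side lengths (central angles): a = 1.7114, b = 2.0152, c = 0.9778 rad; semiperimeter s = 2.3522.
By l'Huilier's theorem, tan(E/4) = √[tan(s/2) tan((s−a)/2) tan((s−b)/2) tan((s−c)/2)], giving spherical excess E = 1.2876 rad.
Area = E·R² = 1.2876 × (6371)² ≈ 52261616 km².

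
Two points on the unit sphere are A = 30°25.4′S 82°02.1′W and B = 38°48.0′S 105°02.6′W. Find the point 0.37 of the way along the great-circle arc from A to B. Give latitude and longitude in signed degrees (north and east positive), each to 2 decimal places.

-34.02°, -90.00°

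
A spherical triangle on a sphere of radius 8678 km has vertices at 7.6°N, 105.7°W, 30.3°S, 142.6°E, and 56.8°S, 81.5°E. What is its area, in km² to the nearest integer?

Side lengths (central angles): a = 0.8624, b = 2.2773, c = 1.9640 rad; semiperimeter s = 2.5518.
By l'Huilier's theorem, tan(E/4) = √[tan(s/2) tan((s−a)/2) tan((s−b)/2) tan((s−c)/2)], giving spherical excess E = 1.5004 rad.
Area = E·R² = 1.5004 × (8678)² ≈ 112994470 km².

112994470 km²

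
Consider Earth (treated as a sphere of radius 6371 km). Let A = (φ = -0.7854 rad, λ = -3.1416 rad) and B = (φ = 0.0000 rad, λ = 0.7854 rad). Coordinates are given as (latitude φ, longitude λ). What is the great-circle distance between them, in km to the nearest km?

In radians: φ₁ = -0.7854, φ₂ = 0.0000, Δλ = -134.999° = -2.3562 rad.
cos c = sin φ₁ sin φ₂ + cos φ₁ cos φ₂ cos Δλ = (-0.7071)(0.0000) + (0.7071)(1.0000)(-0.7071) = -0.49999,
so c = arccos(-0.49999) = 2.09439 rad.
Distance = R·c = 6371 × 2.0944 ≈ 13343 km.

13343 km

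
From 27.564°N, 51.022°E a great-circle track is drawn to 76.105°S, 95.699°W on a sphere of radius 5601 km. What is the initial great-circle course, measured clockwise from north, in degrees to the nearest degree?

With φ₁ = 0.4811, φ₂ = -1.3283, Δλ = -2.5608 rad, the forward-azimuth formula gives
θ = atan2( sin Δλ cos φ₂ , cos φ₁ sin φ₂ − sin φ₁ cos φ₂ cos Δλ ) = atan2(-0.1318, -0.7677) = -170.26°.
Adding 360° brings this into [0°, 360°): 190°.

190°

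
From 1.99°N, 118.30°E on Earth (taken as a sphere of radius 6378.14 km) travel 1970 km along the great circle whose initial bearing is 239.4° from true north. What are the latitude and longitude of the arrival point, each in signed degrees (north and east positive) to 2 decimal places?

Angular distance δ = d/R = 1970/6378.14 = 0.30887 rad; initial bearing θ = 4.1783 rad.
sin φ₂ = sin φ₁ cos δ + cos φ₁ sin δ cos θ = (0.0347)(0.9527) + (0.9994)(0.3040)(-0.5090) = -0.1216, so φ₂ = -6.98°.
Δλ = atan2(sin θ sin δ cos φ₁, cos δ − sin φ₁ sin φ₂) = atan2(-0.2615, 0.9569) = -15.284°.
λ₂ = 118.300° − 15.284° = 103.02°.

-6.98°, 103.02°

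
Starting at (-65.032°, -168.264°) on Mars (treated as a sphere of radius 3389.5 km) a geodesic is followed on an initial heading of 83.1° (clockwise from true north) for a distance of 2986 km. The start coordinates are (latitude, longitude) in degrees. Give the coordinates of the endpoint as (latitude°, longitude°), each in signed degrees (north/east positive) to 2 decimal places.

-32.54°, -102.99°

Angular distance δ = d/R = 2986/3389.5 = 0.88096 rad; initial bearing θ = 1.4504 rad.
sin φ₂ = sin φ₁ cos δ + cos φ₁ sin δ cos θ = (-0.9065)(0.6364) + (0.4221)(0.7713)(0.1201) = -0.5378, so φ₂ = -32.54°.
Δλ = atan2(sin θ sin δ cos φ₁, cos δ − sin φ₁ sin φ₂) = atan2(0.3232, 0.1489) = 65.273°.
λ₂ = -168.264° + 65.273° = -102.99°.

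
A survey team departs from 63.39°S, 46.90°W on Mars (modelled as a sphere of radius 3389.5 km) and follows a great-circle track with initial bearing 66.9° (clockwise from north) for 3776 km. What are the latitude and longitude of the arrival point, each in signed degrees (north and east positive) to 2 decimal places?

-13.69°, 11.27°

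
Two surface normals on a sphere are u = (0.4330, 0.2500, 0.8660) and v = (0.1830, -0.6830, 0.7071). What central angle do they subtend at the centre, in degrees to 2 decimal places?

58.61°

u·v = 0.5208; |u| = 1.0000, |v| = 1.0000.
cos θ = (u·v)/(|u||v|) = 0.5209, so θ = 58.61°.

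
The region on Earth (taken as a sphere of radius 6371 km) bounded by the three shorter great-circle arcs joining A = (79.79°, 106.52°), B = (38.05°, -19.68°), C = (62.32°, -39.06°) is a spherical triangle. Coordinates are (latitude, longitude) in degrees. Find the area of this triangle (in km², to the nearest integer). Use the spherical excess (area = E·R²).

4799745 km²

Side lengths (central angles): a = 0.4715, b = 0.6375, c = 1.0191 rad; semiperimeter s = 1.0640.
By l'Huilier's theorem, tan(E/4) = √[tan(s/2) tan((s−a)/2) tan((s−b)/2) tan((s−c)/2)], giving spherical excess E = 0.1183 rad.
Area = E·R² = 0.1183 × (6371)² ≈ 4799745 km².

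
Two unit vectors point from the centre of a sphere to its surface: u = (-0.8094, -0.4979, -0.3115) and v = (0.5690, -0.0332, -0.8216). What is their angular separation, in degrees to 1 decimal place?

u·v = -0.1881; |u| = 1.0000, |v| = 0.9999.
cos θ = (u·v)/(|u||v|) = -0.1881, so θ = 100.8°.

100.8°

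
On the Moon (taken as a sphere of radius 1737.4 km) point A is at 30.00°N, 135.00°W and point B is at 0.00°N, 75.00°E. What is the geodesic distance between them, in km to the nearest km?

With latitudes φ₁ = 30.000°, φ₂ = 0.000° and longitude difference Δλ = -150.000°:
cos c = sin φ₁ sin φ₂ + cos φ₁ cos φ₂ cos Δλ = (0.5000)(0.0000) + (0.8660)(1.0000)(-0.8660) = -0.75000,
so c = arccos(-0.75000) = 2.41886 rad.
Distance = R·c = 1737.4 × 2.4189 ≈ 4203 km.

4203 km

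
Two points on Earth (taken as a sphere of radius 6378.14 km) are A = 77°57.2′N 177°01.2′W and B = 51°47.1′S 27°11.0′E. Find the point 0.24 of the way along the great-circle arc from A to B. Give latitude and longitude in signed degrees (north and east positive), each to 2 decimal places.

62.81°, 48.51°

Central angle δ = 2.6598 rad. Interpolating on the sphere with fraction f = 0.24:
P = [sin((1−f)δ)·A + sin(fδ)·B] / sin δ = 1.9426·A + 1.2859·B in Cartesian coordinates,
giving P = (0.3027, 0.3423, 0.8895), i.e. latitude 62.81°, longitude 48.51°.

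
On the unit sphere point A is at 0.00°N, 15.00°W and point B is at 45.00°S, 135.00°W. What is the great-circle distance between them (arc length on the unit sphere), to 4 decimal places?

With latitudes φ₁ = 0.000°, φ₂ = -45.000° and longitude difference Δλ = -120.000°:
cos c = sin φ₁ sin φ₂ + cos φ₁ cos φ₂ cos Δλ = (0.0000)(-0.7071) + (1.0000)(0.7071)(-0.5000) = -0.35355,
so c = arccos(-0.35355) = 1.93216 rad.
On the unit sphere the arc length equals the central angle: 1.9322.

1.9322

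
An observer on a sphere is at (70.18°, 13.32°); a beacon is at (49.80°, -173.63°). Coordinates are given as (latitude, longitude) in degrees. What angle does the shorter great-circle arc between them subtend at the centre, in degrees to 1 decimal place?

Let φ₁ = 1.2249 rad, φ₂ = 0.8692 rad, and Δλ = 3.0203 rad.
cos c = sin φ₁ sin φ₂ + cos φ₁ cos φ₂ cos Δλ = (0.9408)(0.7638) + (0.3391)(0.6455)(-0.9927) = 0.50131,
so c = arccos(0.50131) = 1.04569 rad.
So the angular separation is 59.9°.

59.9°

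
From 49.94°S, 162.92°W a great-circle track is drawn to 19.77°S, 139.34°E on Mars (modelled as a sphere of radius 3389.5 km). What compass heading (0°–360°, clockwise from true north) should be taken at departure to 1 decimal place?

281.8°

With φ₁ = -0.8716, φ₂ = -0.3451, Δλ = -1.0078 rad, the forward-azimuth formula gives
θ = atan2( sin Δλ cos φ₂ , cos φ₁ sin φ₂ − sin φ₁ cos φ₂ cos Δλ ) = atan2(-0.7958, 0.1668) = -78.17°.
Adding 360° brings this into [0°, 360°): 281.8°.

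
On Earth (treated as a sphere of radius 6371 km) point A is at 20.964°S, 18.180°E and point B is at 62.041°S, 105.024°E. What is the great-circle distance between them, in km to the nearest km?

7796 km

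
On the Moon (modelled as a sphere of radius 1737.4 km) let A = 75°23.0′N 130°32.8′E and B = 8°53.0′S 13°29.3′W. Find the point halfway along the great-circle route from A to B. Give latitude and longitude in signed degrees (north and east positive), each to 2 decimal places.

45.55°, -2.78°

The central angle between A and B is δ = 1.9297 rad.
With f = 0.5, the slerp weights are sin((1−f)δ)/sin δ = 0.8779 and sin(fδ)/sin δ = 0.8779.
Weighted sum of the unit vectors: (0.8779)·(-0.1640,0.1918,0.9676) + (0.8779)·(0.9608,-0.2304,-0.1544) = (0.6994, -0.0340, 0.7139).
Converting back: φ = atan2(z, √(x²+y²)) = 45.55°, λ = atan2(y, x) = -2.78°.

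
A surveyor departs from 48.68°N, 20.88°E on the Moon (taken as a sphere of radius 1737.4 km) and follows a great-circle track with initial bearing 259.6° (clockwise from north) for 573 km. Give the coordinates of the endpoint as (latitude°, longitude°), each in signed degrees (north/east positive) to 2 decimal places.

Angular distance δ = d/R = 573/1737.4 = 0.32980 rad; initial bearing θ = 4.5309 rad.
sin φ₂ = sin φ₁ cos δ + cos φ₁ sin δ cos θ = (0.7510)(0.9461) + (0.6603)(0.3239)(-0.1805) = 0.6720, so φ₂ = 42.22°.
Δλ = atan2(sin θ sin δ cos φ₁, cos δ − sin φ₁ sin φ₂) = atan2(-0.2103, 0.4414) = -25.475°.
λ₂ = 20.880° − 25.475° = -4.59°.

42.22°, -4.59°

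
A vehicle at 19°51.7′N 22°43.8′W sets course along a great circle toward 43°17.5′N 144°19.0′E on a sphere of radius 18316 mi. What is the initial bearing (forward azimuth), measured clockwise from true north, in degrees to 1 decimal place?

Δλ = 167.047° = 2.9155 rad.
y = sin Δλ · cos φ₂ = (0.2242)(0.7279) = 0.1632
x = cos φ₁ sin φ₂ − sin φ₁ cos φ₂ cos Δλ = (0.9405)(0.6857) − (0.3398)(0.7279)(-0.9746) = 0.8859
θ = atan2(y, x) = 10.44°, so the bearing is 10.4°.

10.4°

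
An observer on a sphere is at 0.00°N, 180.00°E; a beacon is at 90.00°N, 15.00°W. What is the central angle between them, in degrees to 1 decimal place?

90.0°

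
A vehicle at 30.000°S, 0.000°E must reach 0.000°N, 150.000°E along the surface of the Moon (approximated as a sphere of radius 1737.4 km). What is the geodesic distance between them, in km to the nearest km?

4203 km

Let φ₁ = -0.5236 rad, φ₂ = 0.0000 rad, and Δλ = 2.6180 rad.
cos c = sin φ₁ sin φ₂ + cos φ₁ cos φ₂ cos Δλ = (-0.5000)(0.0000) + (0.8660)(1.0000)(-0.8660) = -0.75000,
so c = arccos(-0.75000) = 2.41886 rad.
Distance = R·c = 1737.4 × 2.4189 ≈ 4203 km.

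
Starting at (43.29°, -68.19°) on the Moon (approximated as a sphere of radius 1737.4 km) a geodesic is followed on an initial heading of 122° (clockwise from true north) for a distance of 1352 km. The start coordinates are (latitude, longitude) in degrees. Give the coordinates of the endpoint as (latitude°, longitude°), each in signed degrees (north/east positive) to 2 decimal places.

Angular distance δ = d/R = 1352/1737.4 = 0.77817 rad; initial bearing θ = 2.1293 rad.
sin φ₂ = sin φ₁ cos δ + cos φ₁ sin δ cos θ = (0.6857)(0.7122) + (0.7279)(0.7020)(-0.5299) = 0.2176, so φ₂ = 12.57°.
Δλ = atan2(sin θ sin δ cos φ₁, cos δ − sin φ₁ sin φ₂) = atan2(0.4333, 0.5630) = 37.584°.
λ₂ = -68.190° + 37.584° = -30.61°.

12.57°, -30.61°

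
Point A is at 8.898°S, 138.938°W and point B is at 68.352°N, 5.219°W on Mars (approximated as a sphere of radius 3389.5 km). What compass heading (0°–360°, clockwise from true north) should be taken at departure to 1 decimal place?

With φ₁ = -0.1553, φ₂ = 1.1930, Δλ = 2.3338 rad, the forward-azimuth formula gives
θ = atan2( sin Δλ cos φ₂ , cos φ₁ sin φ₂ − sin φ₁ cos φ₂ cos Δλ ) = atan2(0.2666, 0.8788) = 16.88°.
So the initial bearing is 16.9°.

16.9°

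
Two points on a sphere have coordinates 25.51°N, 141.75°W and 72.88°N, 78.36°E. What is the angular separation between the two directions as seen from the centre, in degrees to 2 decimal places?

77.97°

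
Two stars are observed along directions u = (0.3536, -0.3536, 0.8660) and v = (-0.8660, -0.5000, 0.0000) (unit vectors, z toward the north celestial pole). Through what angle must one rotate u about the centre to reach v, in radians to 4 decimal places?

u·v = -0.1294; |u| = 1.0000, |v| = 1.0000.
cos θ = (u·v)/(|u||v|) = -0.1294, so θ = 1.7006 rad.

1.7006 rad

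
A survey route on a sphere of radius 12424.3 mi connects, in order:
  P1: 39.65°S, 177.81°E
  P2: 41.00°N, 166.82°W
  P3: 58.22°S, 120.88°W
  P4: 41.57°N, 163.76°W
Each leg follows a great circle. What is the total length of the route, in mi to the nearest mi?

63790 mi

Leg P1→P2: central angle 1.4286 rad, distance 17749.8 mi.
Leg P2→P3: central angle 1.8559 rad, distance 23058.7 mi.
Leg P3→P4: central angle 1.8497 rad, distance 22981.5 mi.
Total: 17749.8 + 23058.7 + 22981.5 ≈ 63790 mi.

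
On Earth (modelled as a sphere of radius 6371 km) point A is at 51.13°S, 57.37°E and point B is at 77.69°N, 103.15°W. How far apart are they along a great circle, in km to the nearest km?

In radians: φ₁ = -0.8924, φ₂ = 1.3559, Δλ = -160.520° = -2.8016 rad.
cos c = sin φ₁ sin φ₂ + cos φ₁ cos φ₂ cos Δλ = (-0.7786)(0.9770) + (0.6276)(0.2132)(-0.9428) = -0.88681,
so c = arccos(-0.88681) = 2.66119 rad.
Distance = R·c = 6371 × 2.6612 ≈ 16954 km.

16954 km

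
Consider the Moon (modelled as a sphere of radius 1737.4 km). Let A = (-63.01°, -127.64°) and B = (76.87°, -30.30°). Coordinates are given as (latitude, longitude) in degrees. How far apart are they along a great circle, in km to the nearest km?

4602 km

With latitudes φ₁ = -63.010°, φ₂ = 76.870° and longitude difference Δλ = 97.340°:
Haversine: a = sin²(Δφ/2) + cos φ₁ cos φ₂ sin²(Δλ/2) = 0.8823 + (0.4538)(0.2272)(0.5639) = 0.94048.
Central angle c = 2·arcsin(√a) = 2.64869 rad.
Distance = R·c = 1737.4 × 2.6487 ≈ 4602 km.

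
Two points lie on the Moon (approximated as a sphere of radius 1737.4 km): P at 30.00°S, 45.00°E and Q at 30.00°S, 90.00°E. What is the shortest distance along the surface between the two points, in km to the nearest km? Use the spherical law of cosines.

1174 km

Let φ₁ = -0.5236 rad, φ₂ = -0.5236 rad, and Δλ = 0.7854 rad.
cos c = sin φ₁ sin φ₂ + cos φ₁ cos φ₂ cos Δλ = (-0.5000)(-0.5000) + (0.8660)(0.8660)(0.7071) = 0.78033,
so c = arccos(0.78033) = 0.67560 rad.
Distance = R·c = 1737.4 × 0.6756 ≈ 1174 km.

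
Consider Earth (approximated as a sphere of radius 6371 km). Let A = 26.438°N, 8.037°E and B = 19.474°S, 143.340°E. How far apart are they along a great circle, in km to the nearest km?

15396 km

In radians: φ₁ = 0.4614, φ₂ = -0.3399, Δλ = 135.303° = 2.3615 rad.
Haversine: a = sin²(Δφ/2) + cos φ₁ cos φ₂ sin²(Δλ/2) = 0.1521 + (0.8954)(0.9428)(0.8554) = 0.87426.
Central angle c = 2·arcsin(√a) = 2.41661 rad.
Distance = R·c = 6371 × 2.4166 ≈ 15396 km.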